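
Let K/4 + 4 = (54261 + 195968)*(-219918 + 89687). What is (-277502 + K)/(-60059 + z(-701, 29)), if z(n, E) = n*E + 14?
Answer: 65175284557/40187 ≈ 1.6218e+6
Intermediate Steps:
K = -130350291612 (K = -16 + 4*((54261 + 195968)*(-219918 + 89687)) = -16 + 4*(250229*(-130231)) = -16 + 4*(-32587572899) = -16 - 130350291596 = -130350291612)
z(n, E) = 14 + E*n (z(n, E) = E*n + 14 = 14 + E*n)
(-277502 + K)/(-60059 + z(-701, 29)) = (-277502 - 130350291612)/(-60059 + (14 + 29*(-701))) = -130350569114/(-60059 + (14 - 20329)) = -130350569114/(-60059 - 20315) = -130350569114/(-80374) = -130350569114*(-1/80374) = 65175284557/40187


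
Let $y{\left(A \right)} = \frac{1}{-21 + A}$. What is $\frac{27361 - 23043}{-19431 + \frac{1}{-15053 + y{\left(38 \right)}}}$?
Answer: $- \frac{64998600}{292493701} \approx -0.22222$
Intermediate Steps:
$\frac{27361 - 23043}{-19431 + \frac{1}{-15053 + y{\left(38 \right)}}} = \frac{27361 - 23043}{-19431 + \frac{1}{-15053 + \frac{1}{-21 + 38}}} = \frac{4318}{-19431 + \frac{1}{-15053 + \frac{1}{17}}} = \frac{4318}{-19431 + \frac{1}{- \frac{255900}{17}}} = \frac{4318}{-19431 - \frac{17}{255900}} = \frac{4318}{- \frac{4972392917}{255900}} = 4318 \left(- \frac{255900}{4972392917}\right) = - \frac{64998600}{292493701}$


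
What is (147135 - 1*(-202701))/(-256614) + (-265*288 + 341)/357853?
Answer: -24114522869/15305014957 ≈ -1.5756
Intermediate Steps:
(147135 - 1*(-202701))/(-256614) + (-265*288 + 341)/357853 = (147135 + 202701)*(-1/256614) + (-76320 + 341)*(1/357853) = 349836*(-1/256614) - 75979*1/357853 = -58306/42769 - 75979/357853 = -24114522869/15305014957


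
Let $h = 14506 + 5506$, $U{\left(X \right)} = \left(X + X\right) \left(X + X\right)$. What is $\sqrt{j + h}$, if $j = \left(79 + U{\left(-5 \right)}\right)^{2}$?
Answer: $\sqrt{52053} \approx 228.15$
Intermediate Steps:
$U{\left(X \right)} = 4 X^{2}$ ($U{\left(X \right)} = 2 X 2 X = 4 X^{2}$)
$h = 20012$
$j = 32041$ ($j = \left(79 + 4 \left(-5\right)^{2}\right)^{2} = \left(79 + 4 \cdot 25\right)^{2} = \left(79 + 100\right)^{2} = 179^{2} = 32041$)
$\sqrt{j + h} = \sqrt{32041 + 20012} = \sqrt{52053}$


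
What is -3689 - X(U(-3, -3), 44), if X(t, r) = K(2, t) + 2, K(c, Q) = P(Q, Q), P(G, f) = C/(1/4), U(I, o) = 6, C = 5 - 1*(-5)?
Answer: -3731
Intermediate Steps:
C = 10 (C = 5 + 5 = 10)
P(G, f) = 40 (P(G, f) = 10/(1/4) = 10/(¼) = 10*4 = 40)
K(c, Q) = 40
X(t, r) = 42 (X(t, r) = 40 + 2 = 42)
-3689 - X(U(-3, -3), 44) = -3689 - 1*42 = -3689 - 42 = -3731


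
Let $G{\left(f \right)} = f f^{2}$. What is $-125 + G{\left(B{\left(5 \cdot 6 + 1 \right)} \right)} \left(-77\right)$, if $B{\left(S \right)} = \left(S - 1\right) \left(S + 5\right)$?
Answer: $-96997824125$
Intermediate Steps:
$B{\left(S \right)} = \left(-1 + S\right) \left(5 + S\right)$
$G{\left(f \right)} = f^{3}$
$-125 + G{\left(B{\left(5 \cdot 6 + 1 \right)} \right)} \left(-77\right) = -125 + \left(-5 + \left(5 \cdot 6 + 1\right)^{2} + 4 \left(5 \cdot 6 + 1\right)\right)^{3} \left(-77\right) = -125 + \left(-5 + \left(30 + 1\right)^{2} + 4 \left(30 + 1\right)\right)^{3} \left(-77\right) = -125 + \left(-5 + 31^{2} + 4 \cdot 31\right)^{3} \left(-77\right) = -125 + \left(-5 + 961 + 124\right)^{3} \left(-77\right) = -125 + 1080^{3} \left(-77\right) = -125 + 1259712000 \left(-77\right) = -125 - 96997824000 = -96997824125$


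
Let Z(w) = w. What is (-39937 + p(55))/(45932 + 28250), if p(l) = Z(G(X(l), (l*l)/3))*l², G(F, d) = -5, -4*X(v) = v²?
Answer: -27531/37091 ≈ -0.74226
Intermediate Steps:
X(v) = -v²/4
p(l) = -5*l²
(-39937 + p(55))/(45932 + 28250) = (-39937 - 5*55²)/(45932 + 28250) = (-39937 - 5*3025)/74182 = (-39937 - 15125)*(1/74182) = -55062*1/74182 = -27531/37091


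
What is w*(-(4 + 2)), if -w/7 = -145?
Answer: -6090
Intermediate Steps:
w = 1015 (w = -7*(-145) = 1015)
w*(-(4 + 2)) = 1015*(-(4 + 2)) = 1015*(-1*6) = 1015*(-6) = -6090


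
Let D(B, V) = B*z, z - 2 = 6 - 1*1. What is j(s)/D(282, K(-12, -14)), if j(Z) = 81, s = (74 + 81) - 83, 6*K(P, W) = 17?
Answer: 27/658 ≈ 0.041033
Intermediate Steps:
K(P, W) = 17/6 (K(P, W) = (⅙)*17 = 17/6)
z = 7 (z = 2 + (6 - 1*1) = 2 + (6 - 1) = 2 + 5 = 7)
s = 72 (s = 155 - 83 = 72)
D(B, V) = 7*B (D(B, V) = B*7 = 7*B)
j(s)/D(282, K(-12, -14)) = 81/((7*282)) = 81/1974 = 81*(1/1974) = 27/658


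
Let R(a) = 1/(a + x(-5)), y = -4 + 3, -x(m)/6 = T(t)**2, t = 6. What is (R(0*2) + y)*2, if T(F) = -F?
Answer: -217/108 ≈ -2.0093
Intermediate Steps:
x(m) = -216 (x(m) = -6*(-1*6)**2 = -6*(-6)**2 = -6*36 = -216)
y = -1
R(a) = 1/(-216 + a) (R(a) = 1/(a - 216) = 1/(-216 + a))
(R(0*2) + y)*2 = (1/(-216 + 0*2) - 1)*2 = (1/(-216 + 0) - 1)*2 = (1/(-216) - 1)*2 = (-1/216 - 1)*2 = -217/216*2 = -217/108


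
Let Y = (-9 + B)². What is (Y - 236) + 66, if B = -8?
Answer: 119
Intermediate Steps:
Y = 289 (Y = (-9 - 8)² = (-17)² = 289)
(Y - 236) + 66 = (289 - 236) + 66 = 53 + 66 = 119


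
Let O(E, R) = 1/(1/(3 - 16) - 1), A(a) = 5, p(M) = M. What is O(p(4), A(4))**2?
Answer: 169/196 ≈ 0.86224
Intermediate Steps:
O(E, R) = -13/14 (O(E, R) = 1/(1/(-13) - 1) = 1/(-1/13 - 1) = 1/(-14/13) = -13/14)
O(p(4), A(4))**2 = (-13/14)**2 = 169/196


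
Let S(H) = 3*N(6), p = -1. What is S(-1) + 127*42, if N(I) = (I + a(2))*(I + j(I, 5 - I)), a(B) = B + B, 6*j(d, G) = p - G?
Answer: 5514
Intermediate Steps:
j(d, G) = -⅙ - G/6 (j(d, G) = (-1 - G)/6 = -⅙ - G/6)
a(B) = 2*B
N(I) = (-1 + 7*I/6)*(4 + I) (N(I) = (I + 2*2)*(I + (-⅙ - (5 - I)/6)) = (I + 4)*(I + (-⅙ + (-⅚ + I/6))) = (4 + I)*(I + (-1 + I/6)) = (4 + I)*(-1 + 7*I/6) = (-1 + 7*I/6)*(4 + I))
S(H) = 180 (S(H) = 3*(-4 + (7/6)*6² + (11/3)*6) = 3*(-4 + (7/6)*36 + 22) = 3*(-4 + 42 + 22) = 3*60 = 180)
S(-1) + 127*42 = 180 + 127*42 = 180 + 5334 = 5514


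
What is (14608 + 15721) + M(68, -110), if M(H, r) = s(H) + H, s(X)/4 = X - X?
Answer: 30397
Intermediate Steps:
s(X) = 0 (s(X) = 4*(X - X) = 4*0 = 0)
M(H, r) = H (M(H, r) = 0 + H = H)
(14608 + 15721) + M(68, -110) = (14608 + 15721) + 68 = 30329 + 68 = 30397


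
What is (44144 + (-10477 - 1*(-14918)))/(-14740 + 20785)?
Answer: 3239/403 ≈ 8.0372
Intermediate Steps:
(44144 + (-10477 - 1*(-14918)))/(-14740 + 20785) = (44144 + (-10477 + 14918))/6045 = (44144 + 4441)*(1/6045) = 48585*(1/6045) = 3239/403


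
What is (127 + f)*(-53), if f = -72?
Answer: -2915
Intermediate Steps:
(127 + f)*(-53) = (127 - 72)*(-53) = 55*(-53) = -2915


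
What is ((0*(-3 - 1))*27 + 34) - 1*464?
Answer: -430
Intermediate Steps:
((0*(-3 - 1))*27 + 34) - 1*464 = ((0*(-4))*27 + 34) - 464 = (0*27 + 34) - 464 = (0 + 34) - 464 = 34 - 464 = -430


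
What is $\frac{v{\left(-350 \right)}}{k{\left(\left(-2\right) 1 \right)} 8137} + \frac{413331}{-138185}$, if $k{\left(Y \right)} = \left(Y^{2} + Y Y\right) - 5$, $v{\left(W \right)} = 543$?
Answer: $- \frac{3338262862}{1124411345} \approx -2.9689$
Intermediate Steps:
$k{\left(Y \right)} = -5 + 2 Y^{2}$ ($k{\left(Y \right)} = \left(Y^{2} + Y^{2}\right) - 5 = 2 Y^{2} - 5 = -5 + 2 Y^{2}$)
$\frac{v{\left(-350 \right)}}{k{\left(\left(-2\right) 1 \right)} 8137} + \frac{413331}{-138185} = \frac{543}{\left(-5 + 2 \left(\left(-2\right) 1\right)^{2}\right) 8137} + \frac{413331}{-138185} = \frac{543}{\left(-5 + 2 \left(-2\right)^{2}\right) 8137} + 413331 \left(- \frac{1}{138185}\right) = \frac{543}{\left(-5 + 2 \cdot 4\right) 8137} - \frac{413331}{138185} = \frac{543}{\left(-5 + 8\right) 8137} - \frac{413331}{138185} = \frac{543}{3 \cdot 8137} - \frac{413331}{138185} = \frac{543}{24411} - \frac{413331}{138185} = 543 \cdot \frac{1}{24411} - \frac{413331}{138185} = \frac{181}{8137} - \frac{413331}{138185} = - \frac{3338262862}{1124411345}$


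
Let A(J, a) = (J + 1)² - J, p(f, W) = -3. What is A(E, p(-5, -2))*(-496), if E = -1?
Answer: -496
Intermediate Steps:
A(J, a) = (1 + J)² - J
A(E, p(-5, -2))*(-496) = ((1 - 1)² - 1*(-1))*(-496) = (0² + 1)*(-496) = (0 + 1)*(-496) = 1*(-496) = -496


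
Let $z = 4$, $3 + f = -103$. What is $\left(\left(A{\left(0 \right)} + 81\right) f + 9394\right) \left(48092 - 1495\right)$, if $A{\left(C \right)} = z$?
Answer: $17893248$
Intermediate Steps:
$f = -106$ ($f = -3 - 103 = -106$)
$A{\left(C \right)} = 4$
$\left(\left(A{\left(0 \right)} + 81\right) f + 9394\right) \left(48092 - 1495\right) = \left(\left(4 + 81\right) \left(-106\right) + 9394\right) \left(48092 - 1495\right) = \left(85 \left(-106\right) + 9394\right) 46597 = \left(-9010 + 9394\right) 46597 = 384 \cdot 46597 = 17893248$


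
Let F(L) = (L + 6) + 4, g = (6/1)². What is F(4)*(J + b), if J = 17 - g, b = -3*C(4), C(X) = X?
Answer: -434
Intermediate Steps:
g = 36 (g = (6*1)² = 6² = 36)
F(L) = 10 + L (F(L) = (6 + L) + 4 = 10 + L)
b = -12 (b = -3*4 = -12)
J = -19 (J = 17 - 1*36 = 17 - 36 = -19)
F(4)*(J + b) = (10 + 4)*(-19 - 12) = 14*(-31) = -434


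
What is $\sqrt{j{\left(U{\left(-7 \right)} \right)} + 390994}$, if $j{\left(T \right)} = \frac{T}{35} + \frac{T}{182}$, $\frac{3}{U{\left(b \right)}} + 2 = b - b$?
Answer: $\frac{\sqrt{323782089085}}{910} \approx 625.29$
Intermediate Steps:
$U{\left(b \right)} = - \frac{3}{2}$ ($U{\left(b \right)} = \frac{3}{-2 + \left(b - b\right)} = \frac{3}{-2 + 0} = \frac{3}{-2} = 3 \left(- \frac{1}{2}\right) = - \frac{3}{2}$)
$j{\left(T \right)} = \frac{31 T}{910}$ ($j{\left(T \right)} = T \frac{1}{35} + T \frac{1}{182} = \frac{T}{35} + \frac{T}{182} = \frac{31 T}{910}$)
$\sqrt{j{\left(U{\left(-7 \right)} \right)} + 390994} = \sqrt{\frac{31}{910} \left(- \frac{3}{2}\right) + 390994} = \sqrt{- \frac{93}{1820} + 390994} = \sqrt{\frac{711608987}{1820}} = \frac{\sqrt{323782089085}}{910}$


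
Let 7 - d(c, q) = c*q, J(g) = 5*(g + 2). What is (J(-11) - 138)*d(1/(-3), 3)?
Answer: -1464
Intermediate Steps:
J(g) = 10 + 5*g (J(g) = 5*(2 + g) = 10 + 5*g)
d(c, q) = 7 - c*q
(J(-11) - 138)*d(1/(-3), 3) = ((10 + 5*(-11)) - 138)*(7 - 1*3/(-3)) = ((10 - 55) - 138)*(7 - 1*(-1/3)*3) = (-45 - 138)*(7 + 1) = -183*8 = -1464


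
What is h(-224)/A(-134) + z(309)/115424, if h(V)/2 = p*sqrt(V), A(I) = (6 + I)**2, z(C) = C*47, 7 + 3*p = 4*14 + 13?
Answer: 14523/115424 + 31*I*sqrt(14)/3072 ≈ 0.12582 + 0.037758*I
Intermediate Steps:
p = 62/3 (p = -7/3 + (4*14 + 13)/3 = -7/3 + (56 + 13)/3 = -7/3 + (1/3)*69 = -7/3 + 23 = 62/3 ≈ 20.667)
z(C) = 47*C
h(V) = 124*sqrt(V)/3 (h(V) = 2*(62*sqrt(V)/3) = 124*sqrt(V)/3)
h(-224)/A(-134) + z(309)/115424 = (124*sqrt(-224)/3)/((6 - 134)**2) + (47*309)/115424 = (124*(4*I*sqrt(14))/3)/((-128)**2) + 14523*(1/115424) = (496*I*sqrt(14)/3)/16384 + 14523/115424 = (496*I*sqrt(14)/3)*(1/16384) + 14523/115424 = 31*I*sqrt(14)/3072 + 14523/115424 = 14523/115424 + 31*I*sqrt(14)/3072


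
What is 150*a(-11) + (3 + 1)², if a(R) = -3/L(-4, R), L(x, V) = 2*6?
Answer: -43/2 ≈ -21.500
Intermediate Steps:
L(x, V) = 12
a(R) = -¼ (a(R) = -3/12 = -3*1/12 = -¼)
150*a(-11) + (3 + 1)² = 150*(-¼) + (3 + 1)² = -75/2 + 4² = -75/2 + 16 = -43/2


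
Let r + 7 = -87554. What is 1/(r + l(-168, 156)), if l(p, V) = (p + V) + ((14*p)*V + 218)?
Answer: -1/454267 ≈ -2.2013e-6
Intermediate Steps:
r = -87561 (r = -7 - 87554 = -87561)
l(p, V) = 218 + V + p + 14*V*p (l(p, V) = (V + p) + (14*V*p + 218) = (V + p) + (218 + 14*V*p) = 218 + V + p + 14*V*p)
1/(r + l(-168, 156)) = 1/(-87561 + (218 + 156 - 168 + 14*156*(-168))) = 1/(-87561 + (218 + 156 - 168 - 366912)) = 1/(-87561 - 366706) = 1/(-454267) = -1/454267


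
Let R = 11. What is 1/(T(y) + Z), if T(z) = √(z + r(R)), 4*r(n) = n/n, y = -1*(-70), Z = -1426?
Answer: -5704/8133623 - 2*√281/8133623 ≈ -0.00070541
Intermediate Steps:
y = 70
r(n) = ¼ (r(n) = (n/n)/4 = (¼)*1 = ¼)
T(z) = √(¼ + z) (T(z) = √(z + ¼) = √(¼ + z))
1/(T(y) + Z) = 1/(√(1 + 4*70)/2 - 1426) = 1/(√(1 + 280)/2 - 1426) = 1/(√281/2 - 1426) = 1/(-1426 + √281/2)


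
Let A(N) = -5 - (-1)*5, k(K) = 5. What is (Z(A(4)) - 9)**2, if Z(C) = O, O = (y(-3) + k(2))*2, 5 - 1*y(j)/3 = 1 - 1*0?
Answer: 625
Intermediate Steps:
y(j) = 12 (y(j) = 15 - 3*(1 - 1*0) = 15 - 3*(1 + 0) = 15 - 3*1 = 15 - 3 = 12)
A(N) = 0 (A(N) = -5 - 1*(-5) = -5 + 5 = 0)
O = 34 (O = (12 + 5)*2 = 17*2 = 34)
Z(C) = 34
(Z(A(4)) - 9)**2 = (34 - 9)**2 = 25**2 = 625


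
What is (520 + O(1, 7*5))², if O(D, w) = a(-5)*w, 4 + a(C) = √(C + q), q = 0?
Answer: 138275 + 26600*I*√5 ≈ 1.3828e+5 + 59479.0*I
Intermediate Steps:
a(C) = -4 + √C (a(C) = -4 + √(C + 0) = -4 + √C)
O(D, w) = w*(-4 + I*√5) (O(D, w) = (-4 + √(-5))*w = (-4 + I*√5)*w = w*(-4 + I*√5))
(520 + O(1, 7*5))² = (520 + (7*5)*(-4 + I*√5))² = (520 + 35*(-4 + I*√5))² = (520 + (-140 + 35*I*√5))² = (380 + 35*I*√5)²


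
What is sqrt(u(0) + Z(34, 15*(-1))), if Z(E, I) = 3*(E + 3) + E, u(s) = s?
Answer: sqrt(145) ≈ 12.042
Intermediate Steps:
Z(E, I) = 9 + 4*E (Z(E, I) = 3*(3 + E) + E = (9 + 3*E) + E = 9 + 4*E)
sqrt(u(0) + Z(34, 15*(-1))) = sqrt(0 + (9 + 4*34)) = sqrt(0 + (9 + 136)) = sqrt(0 + 145) = sqrt(145)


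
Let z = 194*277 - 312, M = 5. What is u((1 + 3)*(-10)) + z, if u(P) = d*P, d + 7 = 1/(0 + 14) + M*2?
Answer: 373122/7 ≈ 53303.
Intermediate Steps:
d = 43/14 (d = -7 + (1/(0 + 14) + 5*2) = -7 + (1/14 + 10) = -7 + 141/14 = 43/14 ≈ 3.0714)
z = 53426 (z = 53738 - 312 = 53426)
u(P) = 43*P/14
u((1 + 3)*(-10)) + z = 43*((1 + 3)*(-10))/14 + 53426 = 43*(4*(-10))/14 + 53426 = (43/14)*(-40) + 53426 = -860/7 + 53426 = 373122/7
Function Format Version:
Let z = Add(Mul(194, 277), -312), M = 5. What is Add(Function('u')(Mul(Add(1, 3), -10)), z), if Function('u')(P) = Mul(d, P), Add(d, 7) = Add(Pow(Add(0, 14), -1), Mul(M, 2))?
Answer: Rational(373122, 7) ≈ 53303.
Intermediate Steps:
d = Rational(43, 14) (d = Add(-7, Add(Pow(Add(0, 14), -1), Mul(5, 2))) = Add(-7, Add(Pow(14, -1), 10)) = Add(-7, Add(Rational(1, 14), 10)) = Add(-7, Rational(141, 14)) = Rational(43, 14) ≈ 3.0714)
z = 53426 (z = Add(53738, -312) = 53426)
Function('u')(P) = Mul(Rational(43, 14), P)
Add(Function('u')(Mul(Add(1, 3), -10)), z) = Add(Mul(Rational(43, 14), Mul(Add(1, 3), -10)), 53426) = Add(Mul(Rational(43, 14), Mul(4, -10)), 53426) = Add(Mul(Rational(43, 14), -40), 53426) = Add(Rational(-860, 7), 53426) = Rational(373122, 7)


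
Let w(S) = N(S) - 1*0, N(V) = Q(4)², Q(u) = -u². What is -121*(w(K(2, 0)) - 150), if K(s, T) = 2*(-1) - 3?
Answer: -12826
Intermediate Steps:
K(s, T) = -5 (K(s, T) = -2 - 3 = -5)
N(V) = 256 (N(V) = (-1*4²)² = (-1*16)² = (-16)² = 256)
w(S) = 256 (w(S) = 256 - 1*0 = 256 + 0 = 256)
-121*(w(K(2, 0)) - 150) = -121*(256 - 150) = -121*106 = -12826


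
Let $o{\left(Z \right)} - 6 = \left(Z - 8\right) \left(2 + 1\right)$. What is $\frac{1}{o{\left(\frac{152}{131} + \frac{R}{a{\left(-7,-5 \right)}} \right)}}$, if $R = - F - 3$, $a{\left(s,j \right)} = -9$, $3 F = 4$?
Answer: $- \frac{1179}{15415} \approx -0.076484$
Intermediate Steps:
$F = \frac{4}{3}$ ($F = \frac{1}{3} \cdot 4 = \frac{4}{3} \approx 1.3333$)
$R = - \frac{13}{3}$ ($R = \left(-1\right) \frac{4}{3} - 3 = - \frac{4}{3} - 3 = - \frac{13}{3} \approx -4.3333$)
$o{\left(Z \right)} = -18 + 3 Z$ ($o{\left(Z \right)} = 6 + \left(Z - 8\right) \left(2 + 1\right) = 6 + \left(-8 + Z\right) 3 = 6 + \left(-24 + 3 Z\right) = -18 + 3 Z$)
$\frac{1}{o{\left(\frac{152}{131} + \frac{R}{a{\left(-7,-5 \right)}} \right)}} = \frac{1}{-18 + 3 \left(\frac{152}{131} - \frac{13}{3 \left(-9\right)}\right)} = \frac{1}{-18 + 3 \left(152 \cdot \frac{1}{131} - - \frac{13}{27}\right)} = \frac{1}{-18 + 3 \left(\frac{152}{131} + \frac{13}{27}\right)} = \frac{1}{-18 + 3 \cdot \frac{5807}{3537}} = \frac{1}{-18 + \frac{5807}{1179}} = \frac{1}{- \frac{15415}{1179}} = - \frac{1179}{15415}$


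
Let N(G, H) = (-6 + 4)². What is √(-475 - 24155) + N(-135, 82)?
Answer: 4 + I*√24630 ≈ 4.0 + 156.94*I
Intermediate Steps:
N(G, H) = 4 (N(G, H) = (-2)² = 4)
√(-475 - 24155) + N(-135, 82) = √(-475 - 24155) + 4 = √(-24630) + 4 = I*√24630 + 4 = 4 + I*√24630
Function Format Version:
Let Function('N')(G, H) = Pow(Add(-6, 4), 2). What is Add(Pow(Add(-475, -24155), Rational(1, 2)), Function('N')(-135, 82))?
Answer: Add(4, Mul(I, Pow(24630, Rational(1, 2)))) ≈ Add(4.0000, Mul(156.94, I))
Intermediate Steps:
Function('N')(G, H) = 4 (Function('N')(G, H) = Pow(-2, 2) = 4)
Add(Pow(Add(-475, -24155), Rational(1, 2)), Function('N')(-135, 82)) = Add(Pow(Add(-475, -24155), Rational(1, 2)), 4) = Add(Pow(-24630, Rational(1, 2)), 4) = Add(Mul(I, Pow(24630, Rational(1, 2))), 4) = Add(4, Mul(I, Pow(24630, Rational(1, 2))))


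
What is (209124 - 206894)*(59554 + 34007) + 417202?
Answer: 209058232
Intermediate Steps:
(209124 - 206894)*(59554 + 34007) + 417202 = 2230*93561 + 417202 = 208641030 + 417202 = 209058232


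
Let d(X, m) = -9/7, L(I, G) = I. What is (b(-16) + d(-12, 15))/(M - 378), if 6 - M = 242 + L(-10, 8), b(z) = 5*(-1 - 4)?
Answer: 46/1057 ≈ 0.043519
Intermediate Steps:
d(X, m) = -9/7 (d(X, m) = -9*⅐ = -9/7)
b(z) = -25 (b(z) = 5*(-5) = -25)
M = -226 (M = 6 - (242 - 10) = 6 - 1*232 = 6 - 232 = -226)
(b(-16) + d(-12, 15))/(M - 378) = (-25 - 9/7)/(-226 - 378) = -184/7/(-604) = -184/7*(-1/604) = 46/1057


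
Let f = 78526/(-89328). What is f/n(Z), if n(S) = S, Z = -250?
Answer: 39263/11166000 ≈ 0.0035163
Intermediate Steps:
f = -39263/44664 (f = 78526*(-1/89328) = -39263/44664 ≈ -0.87908)
f/n(Z) = -39263/44664/(-250) = -39263/44664*(-1/250) = 39263/11166000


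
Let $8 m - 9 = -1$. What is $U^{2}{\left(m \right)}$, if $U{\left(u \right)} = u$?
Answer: $1$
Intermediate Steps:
$m = 1$ ($m = \frac{9}{8} + \frac{1}{8} \left(-1\right) = \frac{9}{8} - \frac{1}{8} = 1$)
$U^{2}{\left(m \right)} = 1^{2} = 1$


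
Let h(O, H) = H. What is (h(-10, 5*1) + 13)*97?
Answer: 1746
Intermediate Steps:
(h(-10, 5*1) + 13)*97 = (5*1 + 13)*97 = (5 + 13)*97 = 18*97 = 1746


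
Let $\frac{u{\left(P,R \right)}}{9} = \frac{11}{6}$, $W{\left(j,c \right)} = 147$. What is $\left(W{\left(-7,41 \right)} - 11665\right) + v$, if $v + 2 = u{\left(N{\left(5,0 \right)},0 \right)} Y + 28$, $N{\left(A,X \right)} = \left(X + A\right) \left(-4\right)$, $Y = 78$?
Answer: $-10205$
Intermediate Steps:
$N{\left(A,X \right)} = - 4 A - 4 X$ ($N{\left(A,X \right)} = \left(A + X\right) \left(-4\right) = - 4 A - 4 X$)
$u{\left(P,R \right)} = \frac{33}{2}$ ($u{\left(P,R \right)} = 9 \cdot \frac{11}{6} = \frac{33}{2}$)
$v = 1313$ ($v = -2 + \left(\frac{33}{2} \cdot 78 + 28\right) = -2 + \left(1287 + 28\right) = -2 + 1315 = 1313$)
$\left(W{\left(-7,41 \right)} - 11665\right) + v = \left(147 - 11665\right) + 1313 = -11518 + 1313 = -10205$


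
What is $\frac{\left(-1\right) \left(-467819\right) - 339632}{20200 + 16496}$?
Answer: $\frac{42729}{12232} \approx 3.4932$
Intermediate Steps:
$\frac{\left(-1\right) \left(-467819\right) - 339632}{20200 + 16496} = \frac{467819 - 339632}{36696} = 128187 \cdot \frac{1}{36696} = \frac{42729}{12232}$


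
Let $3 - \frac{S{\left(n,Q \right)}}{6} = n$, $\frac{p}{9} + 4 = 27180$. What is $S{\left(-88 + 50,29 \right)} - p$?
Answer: $-244338$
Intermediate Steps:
$p = 244584$ ($p = -36 + 9 \cdot 27180 = -36 + 244620 = 244584$)
$S{\left(n,Q \right)} = 18 - 6 n$
$S{\left(-88 + 50,29 \right)} - p = \left(18 - 6 \left(-88 + 50\right)\right) - 244584 = \left(18 - -228\right) - 244584 = \left(18 + 228\right) - 244584 = 246 - 244584 = -244338$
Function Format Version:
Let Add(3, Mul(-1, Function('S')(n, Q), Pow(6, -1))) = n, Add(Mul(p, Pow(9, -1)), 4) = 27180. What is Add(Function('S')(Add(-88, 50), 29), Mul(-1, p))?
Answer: -244338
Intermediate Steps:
p = 244584 (p = Add(-36, Mul(9, 27180)) = Add(-36, 244620) = 244584)
Function('S')(n, Q) = Add(18, Mul(-6, n))
Add(Function('S')(Add(-88, 50), 29), Mul(-1, p)) = Add(Add(18, Mul(-6, Add(-88, 50))), Mul(-1, 244584)) = Add(Add(18, Mul(-6, -38)), -244584) = Add(Add(18, 228), -244584) = Add(246, -244584) = -244338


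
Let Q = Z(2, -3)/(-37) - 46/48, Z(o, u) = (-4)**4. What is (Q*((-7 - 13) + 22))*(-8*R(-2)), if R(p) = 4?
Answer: 55960/111 ≈ 504.14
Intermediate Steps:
Z(o, u) = 256
Q = -6995/888 (Q = 256/(-37) - 46/48 = 256*(-1/37) - 46*1/48 = -256/37 - 23/24 = -6995/888 ≈ -7.8773)
(Q*((-7 - 13) + 22))*(-8*R(-2)) = (-6995*((-7 - 13) + 22)/888)*(-8*4) = -6995*(-20 + 22)/888*(-32) = -6995/888*2*(-32) = -6995/444*(-32) = 55960/111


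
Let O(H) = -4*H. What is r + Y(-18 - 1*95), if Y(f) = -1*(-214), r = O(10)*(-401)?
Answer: 16254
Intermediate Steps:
r = 16040 (r = -4*10*(-401) = -40*(-401) = 16040)
Y(f) = 214
r + Y(-18 - 1*95) = 16040 + 214 = 16254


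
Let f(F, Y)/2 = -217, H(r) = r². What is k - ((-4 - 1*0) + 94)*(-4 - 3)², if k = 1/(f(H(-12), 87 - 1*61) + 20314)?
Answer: -87670799/19880 ≈ -4410.0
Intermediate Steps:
f(F, Y) = -434 (f(F, Y) = 2*(-217) = -434)
k = 1/19880 (k = 1/(-434 + 20314) = 1/19880 ≈ 5.0302e-5)
k - ((-4 - 1*0) + 94)*(-4 - 3)² = 1/19880 - ((-4 - 1*0) + 94)*(-4 - 3)² = 1/19880 - ((-4 + 0) + 94)*(-7)² = 1/19880 - (-4 + 94)*49 = 1/19880 - 90*49 = 1/19880 - 1*4410 = 1/19880 - 4410 = -87670799/19880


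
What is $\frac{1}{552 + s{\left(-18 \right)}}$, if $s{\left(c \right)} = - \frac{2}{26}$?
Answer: $\frac{13}{7175} \approx 0.0018118$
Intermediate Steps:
$s{\left(c \right)} = - \frac{1}{13}$ ($s{\left(c \right)} = \left(-2\right) \frac{1}{26} = - \frac{1}{13}$)
$\frac{1}{552 + s{\left(-18 \right)}} = \frac{1}{552 - \frac{1}{13}} = \frac{1}{\frac{7175}{13}} = \frac{13}{7175}$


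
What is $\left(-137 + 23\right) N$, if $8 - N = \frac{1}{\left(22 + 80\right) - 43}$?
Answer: $- \frac{53694}{59} \approx -910.07$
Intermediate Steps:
$N = \frac{471}{59}$ ($N = 8 - \frac{1}{\left(22 + 80\right) - 43} = 8 - \frac{1}{102 - 43} = 8 - \frac{1}{59} = \frac{471}{59} \approx 7.983$)
$\left(-137 + 23\right) N = \left(-137 + 23\right) \frac{471}{59} = \left(-114\right) \frac{471}{59} = - \frac{53694}{59}$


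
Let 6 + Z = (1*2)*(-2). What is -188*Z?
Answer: 1880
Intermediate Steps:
Z = -10 (Z = -6 + (1*2)*(-2) = -6 + 2*(-2) = -6 - 4 = -10)
-188*Z = -188*(-10) = 1880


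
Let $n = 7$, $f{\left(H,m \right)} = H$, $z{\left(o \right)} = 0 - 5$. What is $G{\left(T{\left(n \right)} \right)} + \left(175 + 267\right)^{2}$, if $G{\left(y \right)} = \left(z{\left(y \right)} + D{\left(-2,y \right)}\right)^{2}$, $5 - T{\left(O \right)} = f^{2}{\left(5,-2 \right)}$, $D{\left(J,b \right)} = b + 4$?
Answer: $195805$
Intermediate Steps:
$z{\left(o \right)} = -5$
$D{\left(J,b \right)} = 4 + b$
$T{\left(O \right)} = -20$ ($T{\left(O \right)} = 5 - 5^{2} = 5 - 25 = -20$)
$G{\left(y \right)} = \left(-1 + y\right)^{2}$ ($G{\left(y \right)} = \left(-5 + \left(4 + y\right)\right)^{2} = \left(-1 + y\right)^{2}$)
$G{\left(T{\left(n \right)} \right)} + \left(175 + 267\right)^{2} = \left(-1 - 20\right)^{2} + \left(175 + 267\right)^{2} = \left(-21\right)^{2} + 442^{2} = 441 + 195364 = 195805$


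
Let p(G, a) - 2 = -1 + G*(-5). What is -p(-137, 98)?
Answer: -686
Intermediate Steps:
p(G, a) = 1 - 5*G (p(G, a) = 2 + (-1 + G*(-5)) = 2 + (-1 - 5*G) = 1 - 5*G)
-p(-137, 98) = -(1 - 5*(-137)) = -(1 + 685) = -1*686 = -686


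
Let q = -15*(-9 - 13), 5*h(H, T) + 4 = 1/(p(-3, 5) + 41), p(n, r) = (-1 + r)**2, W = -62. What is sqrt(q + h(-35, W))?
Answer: sqrt(26739555)/285 ≈ 18.144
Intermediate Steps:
h(H, T) = -227/285 (h(H, T) = -4/5 + 1/(5*((-1 + 5)**2 + 41)) = -4/5 + 1/(5*(4**2 + 41)) = -4/5 + 1/(5*(16 + 41)) = -4/5 + (1/5)/57 = -4/5 + (1/5)*(1/57) = -4/5 + 1/285 = -227/285)
q = 330 (q = -15*(-22) = 330)
sqrt(q + h(-35, W)) = sqrt(330 - 227/285) = sqrt(93823/285) = sqrt(26739555)/285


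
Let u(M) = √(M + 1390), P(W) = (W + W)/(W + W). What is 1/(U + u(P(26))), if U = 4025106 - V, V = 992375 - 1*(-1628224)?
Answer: 108039/151741531666 - √1391/1972639911658 ≈ 7.1197e-7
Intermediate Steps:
V = 2620599 (V = 992375 + 1628224 = 2620599)
P(W) = 1 (P(W) = (2*W)/((2*W)) = (2*W)*(1/(2*W)) = 1)
U = 1404507 (U = 4025106 - 1*2620599 = 4025106 - 2620599 = 1404507)
u(M) = √(1390 + M)
1/(U + u(P(26))) = 1/(1404507 + √(1390 + 1)) = 1/(1404507 + √1391)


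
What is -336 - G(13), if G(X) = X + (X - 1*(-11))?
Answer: -373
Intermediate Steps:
G(X) = 11 + 2*X (G(X) = X + (X + 11) = X + (11 + X) = 11 + 2*X)
-336 - G(13) = -336 - (11 + 2*13) = -336 - (11 + 26) = -336 - 1*37 = -336 - 37 = -373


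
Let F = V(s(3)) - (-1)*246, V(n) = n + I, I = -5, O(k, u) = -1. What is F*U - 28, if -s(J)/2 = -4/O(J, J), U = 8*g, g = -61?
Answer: -113732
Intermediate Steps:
U = -488 (U = 8*(-61) = -488)
s(J) = -8 (s(J) = -(-8)/(-1) = -(-8)*(-1) = -2*4 = -8)
V(n) = -5 + n (V(n) = n - 5 = -5 + n)
F = 233 (F = (-5 - 8) - (-1)*246 = -13 - 1*(-246) = -13 + 246 = 233)
F*U - 28 = 233*(-488) - 28 = -113704 - 28 = -113732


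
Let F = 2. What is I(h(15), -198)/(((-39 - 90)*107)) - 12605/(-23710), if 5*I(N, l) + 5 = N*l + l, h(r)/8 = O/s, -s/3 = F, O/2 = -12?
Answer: 204994753/327269130 ≈ 0.62638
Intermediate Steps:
O = -24 (O = 2*(-12) = -24)
s = -6 (s = -3*2 = -6)
h(r) = 32 (h(r) = 8*(-24/(-6)) = 8*(-24*(-⅙)) = 8*4 = 32)
I(N, l) = -1 + l/5 + N*l/5 (I(N, l) = -1 + (N*l + l)/5 = -1 + (l + N*l)/5 = -1 + (l/5 + N*l/5) = -1 + l/5 + N*l/5)
I(h(15), -198)/(((-39 - 90)*107)) - 12605/(-23710) = (-1 + (⅕)*(-198) + (⅕)*32*(-198))/(((-39 - 90)*107)) - 12605/(-23710) = (-1 - 198/5 - 6336/5)/((-129*107)) - 12605*(-1/23710) = -6539/5/(-13803) + 2521/4742 = -6539/5*(-1/13803) + 2521/4742 = 6539/69015 + 2521/4742 = 204994753/327269130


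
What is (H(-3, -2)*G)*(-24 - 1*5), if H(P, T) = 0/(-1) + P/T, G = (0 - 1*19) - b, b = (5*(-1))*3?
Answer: 174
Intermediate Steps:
b = -15 (b = -5*3 = -15)
G = -4 (G = (0 - 1*19) - 1*(-15) = (0 - 19) + 15 = -19 + 15 = -4)
H(P, T) = P/T (H(P, T) = 0*(-1) + P/T = 0 + P/T = P/T)
(H(-3, -2)*G)*(-24 - 1*5) = (-3/(-2)*(-4))*(-24 - 1*5) = (-3*(-½)*(-4))*(-24 - 5) = ((3/2)*(-4))*(-29) = -6*(-29) = 174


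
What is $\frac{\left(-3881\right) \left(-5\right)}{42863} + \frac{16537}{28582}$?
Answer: $\frac{1263459141}{1225110266} \approx 1.0313$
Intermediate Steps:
$\frac{\left(-3881\right) \left(-5\right)}{42863} + \frac{16537}{28582} = 19405 \cdot \frac{1}{42863} + 16537 \cdot \frac{1}{28582} = \frac{19405}{42863} + \frac{16537}{28582} = \frac{1263459141}{1225110266}$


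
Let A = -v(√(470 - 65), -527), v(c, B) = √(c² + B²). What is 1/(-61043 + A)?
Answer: -61043/3725969715 + √278134/3725969715 ≈ -1.6242e-5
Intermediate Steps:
v(c, B) = √(B² + c²)
A = -√278134 (A = -√((-527)² + (√(470 - 65))²) = -√(277729 + (√405)²) = -√(277729 + (9*√5)²) = -√(277729 + 405) = -√278134 ≈ -527.38)
1/(-61043 + A) = 1/(-61043 - √278134)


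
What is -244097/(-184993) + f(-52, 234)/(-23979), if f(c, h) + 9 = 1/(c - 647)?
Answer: 4092552148093/3100727055753 ≈ 1.3199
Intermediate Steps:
f(c, h) = -9 + 1/(-647 + c) (f(c, h) = -9 + 1/(c - 647) = -9 + 1/(-647 + c))
-244097/(-184993) + f(-52, 234)/(-23979) = -244097/(-184993) + ((5824 - 9*(-52))/(-647 - 52))/(-23979) = -244097*(-1/184993) + ((5824 + 468)/(-699))*(-1/23979) = 244097/184993 - 1/699*6292*(-1/23979) = 244097/184993 - 6292/699*(-1/23979) = 244097/184993 + 6292/16761321 = 4092552148093/3100727055753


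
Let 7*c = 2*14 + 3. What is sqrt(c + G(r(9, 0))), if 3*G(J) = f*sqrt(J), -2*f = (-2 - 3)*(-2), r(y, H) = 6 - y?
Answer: sqrt(1953 - 735*I*sqrt(3))/21 ≈ 2.204 - 0.6549*I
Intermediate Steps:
c = 31/7 (c = (2*14 + 3)/7 = (28 + 3)/7 = (1/7)*31 = 31/7 ≈ 4.4286)
f = -5 (f = -(-2 - 3)*(-2)/2 = -(-5)*(-2)/2 = -1/2*10 = -5)
G(J) = -5*sqrt(J)/3 (G(J) = (-5*sqrt(J))/3 = -5*sqrt(J)/3)
sqrt(c + G(r(9, 0))) = sqrt(31/7 - 5*sqrt(6 - 1*9)/3) = sqrt(31/7 - 5*sqrt(6 - 9)/3) = sqrt(31/7 - 5*I*sqrt(3)/3)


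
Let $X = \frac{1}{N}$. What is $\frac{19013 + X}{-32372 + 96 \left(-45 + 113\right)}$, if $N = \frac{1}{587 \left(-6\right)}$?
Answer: $- \frac{2213}{3692} \approx -0.5994$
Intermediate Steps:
$N = - \frac{1}{3522}$ ($N = \frac{1}{-3522} = - \frac{1}{3522} \approx -0.00028393$)
$X = -3522$ ($X = \frac{1}{- \frac{1}{3522}} = -3522$)
$\frac{19013 + X}{-32372 + 96 \left(-45 + 113\right)} = \frac{19013 - 3522}{-32372 + 96 \left(-45 + 113\right)} = \frac{15491}{-32372 + 96 \cdot 68} = \frac{15491}{-32372 + 6528} = \frac{15491}{-25844} = 15491 \left(- \frac{1}{25844}\right) = - \frac{2213}{3692}$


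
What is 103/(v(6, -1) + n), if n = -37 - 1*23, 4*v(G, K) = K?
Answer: -412/241 ≈ -1.7095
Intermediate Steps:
v(G, K) = K/4
n = -60 (n = -37 - 23 = -60)
103/(v(6, -1) + n) = 103/((1/4)*(-1) - 60) = 103/(-1/4 - 60) = 103/(-241/4) = -4/241*103 = -412/241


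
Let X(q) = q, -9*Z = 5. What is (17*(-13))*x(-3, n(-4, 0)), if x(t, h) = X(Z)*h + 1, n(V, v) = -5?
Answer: -7514/9 ≈ -834.89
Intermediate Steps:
Z = -5/9 (Z = -⅑*5 = -5/9 ≈ -0.55556)
x(t, h) = 1 - 5*h/9 (x(t, h) = -5*h/9 + 1 = 1 - 5*h/9)
(17*(-13))*x(-3, n(-4, 0)) = (17*(-13))*(1 - 5/9*(-5)) = -221*(1 + 25/9) = -221*34/9 = -7514/9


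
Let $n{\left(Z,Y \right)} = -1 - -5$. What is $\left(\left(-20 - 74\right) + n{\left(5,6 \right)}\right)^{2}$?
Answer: $8100$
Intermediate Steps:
$n{\left(Z,Y \right)} = 4$ ($n{\left(Z,Y \right)} = -1 + 5 = 4$)
$\left(\left(-20 - 74\right) + n{\left(5,6 \right)}\right)^{2} = \left(\left(-20 - 74\right) + 4\right)^{2} = \left(-94 + 4\right)^{2} = \left(-90\right)^{2} = 8100$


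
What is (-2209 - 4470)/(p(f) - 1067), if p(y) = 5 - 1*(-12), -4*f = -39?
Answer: 6679/1050 ≈ 6.3610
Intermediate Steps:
f = 39/4 (f = -1/4*(-39) = 39/4 ≈ 9.7500)
p(y) = 17 (p(y) = 5 + 12 = 17)
(-2209 - 4470)/(p(f) - 1067) = (-2209 - 4470)/(17 - 1067) = -6679/(-1050) = -6679*(-1/1050) = 6679/1050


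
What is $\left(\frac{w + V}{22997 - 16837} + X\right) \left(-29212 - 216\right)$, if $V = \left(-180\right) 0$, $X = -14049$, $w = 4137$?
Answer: $\frac{90951125853}{220} \approx 4.1341 \cdot 10^{8}$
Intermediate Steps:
$V = 0$
$\left(\frac{w + V}{22997 - 16837} + X\right) \left(-29212 - 216\right) = \left(\frac{4137 + 0}{22997 - 16837} - 14049\right) \left(-29212 - 216\right) = \left(\frac{4137}{6160} - 14049\right) \left(-29428\right) = \left(4137 \cdot \frac{1}{6160} - 14049\right) \left(-29428\right) = \left(\frac{591}{880} - 14049\right) \left(-29428\right) = \left(- \frac{12362529}{880}\right) \left(-29428\right) = \frac{90951125853}{220}$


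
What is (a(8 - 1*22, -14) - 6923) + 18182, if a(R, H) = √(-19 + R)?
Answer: 11259 + I*√33 ≈ 11259.0 + 5.7446*I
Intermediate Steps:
(a(8 - 1*22, -14) - 6923) + 18182 = (√(-19 + (8 - 1*22)) - 6923) + 18182 = (√(-19 + (8 - 22)) - 6923) + 18182 = (√(-19 - 14) - 6923) + 18182 = (√(-33) - 6923) + 18182 = (I*√33 - 6923) + 18182 = (-6923 + I*√33) + 18182 = 11259 + I*√33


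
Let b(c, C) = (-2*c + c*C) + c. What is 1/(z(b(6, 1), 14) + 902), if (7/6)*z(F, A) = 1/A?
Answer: 49/44201 ≈ 0.0011086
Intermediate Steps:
b(c, C) = -c + C*c (b(c, C) = (-2*c + C*c) + c = -c + C*c)
z(F, A) = 6/(7*A)
1/(z(b(6, 1), 14) + 902) = 1/((6/7)/14 + 902) = 1/((6/7)*(1/14) + 902) = 1/(3/49 + 902) = 1/(44201/49) = 49/44201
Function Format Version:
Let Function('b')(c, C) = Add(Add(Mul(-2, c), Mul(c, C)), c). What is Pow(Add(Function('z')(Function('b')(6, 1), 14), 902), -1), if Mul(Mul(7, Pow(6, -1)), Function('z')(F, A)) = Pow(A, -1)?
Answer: Rational(49, 44201) ≈ 0.0011086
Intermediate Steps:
Function('b')(c, C) = Add(Mul(-1, c), Mul(C, c)) (Function('b')(c, C) = Add(Add(Mul(-2, c), Mul(C, c)), c) = Add(Mul(-1, c), Mul(C, c)))
Function('z')(F, A) = Mul(Rational(6, 7), Pow(A, -1))
Pow(Add(Function('z')(Function('b')(6, 1), 14), 902), -1) = Pow(Add(Mul(Rational(6, 7), Pow(14, -1)), 902), -1) = Pow(Add(Mul(Rational(6, 7), Rational(1, 14)), 902), -1) = Pow(Add(Rational(3, 49), 902), -1) = Pow(Rational(44201, 49), -1) = Rational(49, 44201)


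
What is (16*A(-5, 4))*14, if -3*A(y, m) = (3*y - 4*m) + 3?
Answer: 6272/3 ≈ 2090.7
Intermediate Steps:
A(y, m) = -1 - y + 4*m/3 (A(y, m) = -((3*y - 4*m) + 3)/3 = -((-4*m + 3*y) + 3)/3 = -(3 - 4*m + 3*y)/3 = -1 - y + 4*m/3)
(16*A(-5, 4))*14 = (16*(-1 - 1*(-5) + (4/3)*4))*14 = (16*(-1 + 5 + 16/3))*14 = (16*(28/3))*14 = (448/3)*14 = 6272/3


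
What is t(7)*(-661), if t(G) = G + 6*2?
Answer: -12559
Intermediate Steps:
t(G) = 12 + G (t(G) = G + 12 = 12 + G)
t(7)*(-661) = (12 + 7)*(-661) = 19*(-661) = -12559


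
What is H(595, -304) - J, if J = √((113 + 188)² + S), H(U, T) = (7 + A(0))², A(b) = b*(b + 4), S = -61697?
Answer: 49 - 2*√7226 ≈ -121.01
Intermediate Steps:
A(b) = b*(4 + b)
H(U, T) = 49 (H(U, T) = (7 + 0*(4 + 0))² = (7 + 0*4)² = (7 + 0)² = 7² = 49)
J = 2*√7226 (J = √((113 + 188)² - 61697) = √(301² - 61697) = √(90601 - 61697) = √28904 = 2*√7226 ≈ 170.01)
H(595, -304) - J = 49 - 2*√7226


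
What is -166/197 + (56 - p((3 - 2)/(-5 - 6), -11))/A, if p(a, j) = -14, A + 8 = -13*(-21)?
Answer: -6040/10441 ≈ -0.57849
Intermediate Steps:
A = 265 (A = -8 - 13*(-21) = -8 + 273 = 265)
-166/197 + (56 - p((3 - 2)/(-5 - 6), -11))/A = -166/197 + (56 - 1*(-14))/265 = -166*1/197 + (56 + 14)*(1/265) = -166/197 + 70*(1/265) = -166/197 + 14/53 = -6040/10441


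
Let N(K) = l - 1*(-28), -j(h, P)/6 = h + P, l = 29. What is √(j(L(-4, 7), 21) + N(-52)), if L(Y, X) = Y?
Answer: 3*I*√5 ≈ 6.7082*I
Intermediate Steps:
j(h, P) = -6*P - 6*h (j(h, P) = -6*(h + P) = -6*(P + h) = -6*P - 6*h)
N(K) = 57 (N(K) = 29 - 1*(-28) = 29 + 28 = 57)
√(j(L(-4, 7), 21) + N(-52)) = √((-6*21 - 6*(-4)) + 57) = √((-126 + 24) + 57) = √(-102 + 57) = √(-45) = 3*I*√5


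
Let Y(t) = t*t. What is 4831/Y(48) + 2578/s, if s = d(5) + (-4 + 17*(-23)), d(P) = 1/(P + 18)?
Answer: -7727381/1744128 ≈ -4.4305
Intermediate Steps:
d(P) = 1/(18 + P)
s = -9084/23 (s = 1/(18 + 5) + (-4 + 17*(-23)) = 1/23 + (-4 - 391) = 1/23 - 395 = -9084/23 ≈ -394.96)
Y(t) = t**2
4831/Y(48) + 2578/s = 4831/(48**2) + 2578/(-9084/23) = 4831/2304 + 2578*(-23/9084) = 4831*(1/2304) - 29647/4542 = 4831/2304 - 29647/4542 = -7727381/1744128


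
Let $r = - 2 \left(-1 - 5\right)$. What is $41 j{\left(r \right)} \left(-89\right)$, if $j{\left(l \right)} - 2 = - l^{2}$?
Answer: $518158$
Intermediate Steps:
$r = 12$ ($r = \left(-2\right) \left(-6\right) = 12$)
$j{\left(l \right)} = 2 - l^{2}$
$41 j{\left(r \right)} \left(-89\right) = 41 \left(2 - 12^{2}\right) \left(-89\right) = 41 \left(2 - 144\right) \left(-89\right) = 41 \left(-142\right) \left(-89\right) = \left(-5822\right) \left(-89\right) = 518158$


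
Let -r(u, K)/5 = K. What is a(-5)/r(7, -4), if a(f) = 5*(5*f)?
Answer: -25/4 ≈ -6.2500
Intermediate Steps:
r(u, K) = -5*K
a(f) = 25*f
a(-5)/r(7, -4) = (25*(-5))/((-5*(-4))) = -125/20 = -125*1/20 = -25/4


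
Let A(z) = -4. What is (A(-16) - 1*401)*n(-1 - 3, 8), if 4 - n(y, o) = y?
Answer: -3240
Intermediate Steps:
n(y, o) = 4 - y
(A(-16) - 1*401)*n(-1 - 3, 8) = (-4 - 1*401)*(4 - (-1 - 3)) = (-4 - 401)*(4 - 1*(-4)) = -405*(4 + 4) = -405*8 = -3240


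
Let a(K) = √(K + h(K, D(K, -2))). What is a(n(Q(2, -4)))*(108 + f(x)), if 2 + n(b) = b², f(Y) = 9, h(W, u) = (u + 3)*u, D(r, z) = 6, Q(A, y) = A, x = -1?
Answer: 234*√14 ≈ 875.55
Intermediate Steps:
h(W, u) = u*(3 + u) (h(W, u) = (3 + u)*u = u*(3 + u))
n(b) = -2 + b²
a(K) = √(54 + K) (a(K) = √(K + 6*(3 + 6)) = √(K + 6*9) = √(K + 54) = √(54 + K))
a(n(Q(2, -4)))*(108 + f(x)) = √(54 + (-2 + 2²))*(108 + 9) = √(54 + (-2 + 4))*117 = √(54 + 2)*117 = √56*117 = (2*√14)*117 = 234*√14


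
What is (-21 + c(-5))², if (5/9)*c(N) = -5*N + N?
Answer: 225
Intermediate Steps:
c(N) = -36*N/5 (c(N) = 9*(-5*N + N)/5 = 9*(-4*N)/5 = -36*N/5)
(-21 + c(-5))² = (-21 - 36/5*(-5))² = (-21 + 36)² = 15² = 225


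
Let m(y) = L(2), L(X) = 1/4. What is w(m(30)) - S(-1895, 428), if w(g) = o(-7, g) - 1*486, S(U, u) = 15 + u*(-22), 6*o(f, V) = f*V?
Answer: 213953/24 ≈ 8914.7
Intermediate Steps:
L(X) = ¼
o(f, V) = V*f/6 (o(f, V) = (f*V)/6 = (V*f)/6 = V*f/6)
m(y) = ¼
S(U, u) = 15 - 22*u
w(g) = -486 - 7*g/6 (w(g) = (⅙)*g*(-7) - 1*486 = -7*g/6 - 486 = -486 - 7*g/6)
w(m(30)) - S(-1895, 428) = (-486 - 7/6*¼) - (15 - 22*428) = (-486 - 7/24) - (15 - 9416) = -11671/24 - 1*(-9401) = -11671/24 + 9401 = 213953/24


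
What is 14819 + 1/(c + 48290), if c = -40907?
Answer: 109408678/7383 ≈ 14819.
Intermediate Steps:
14819 + 1/(c + 48290) = 14819 + 1/(-40907 + 48290) = 14819 + 1/7383 = 109408678/7383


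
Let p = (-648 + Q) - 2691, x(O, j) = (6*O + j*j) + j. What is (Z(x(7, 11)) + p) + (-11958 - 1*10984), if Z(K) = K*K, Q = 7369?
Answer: 11364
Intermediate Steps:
x(O, j) = j + j² + 6*O (x(O, j) = (6*O + j²) + j = (j² + 6*O) + j = j + j² + 6*O)
p = 4030 (p = (-648 + 7369) - 2691 = 6721 - 2691 = 4030)
Z(K) = K²
(Z(x(7, 11)) + p) + (-11958 - 1*10984) = ((11 + 11² + 6*7)² + 4030) + (-11958 - 1*10984) = ((11 + 121 + 42)² + 4030) + (-11958 - 10984) = (174² + 4030) - 22942 = (30276 + 4030) - 22942 = 34306 - 22942 = 11364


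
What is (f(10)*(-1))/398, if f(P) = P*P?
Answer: -50/199 ≈ -0.25126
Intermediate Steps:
f(P) = P**2
(f(10)*(-1))/398 = (10**2*(-1))/398 = (100*(-1))*(1/398) = -100*1/398 = -50/199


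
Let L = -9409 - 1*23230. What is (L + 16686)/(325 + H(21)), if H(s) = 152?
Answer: -301/9 ≈ -33.444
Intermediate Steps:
L = -32639 (L = -9409 - 23230 = -32639)
(L + 16686)/(325 + H(21)) = (-32639 + 16686)/(325 + 152) = -15953/477 = -15953*1/477 = -301/9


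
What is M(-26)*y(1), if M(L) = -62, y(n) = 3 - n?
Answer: -124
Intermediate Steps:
M(-26)*y(1) = -62*(3 - 1*1) = -62*(3 - 1) = -62*2 = -124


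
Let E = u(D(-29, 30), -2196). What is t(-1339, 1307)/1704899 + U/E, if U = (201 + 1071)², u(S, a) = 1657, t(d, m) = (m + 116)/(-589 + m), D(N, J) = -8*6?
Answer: 1980602502354199/2028362667674 ≈ 976.45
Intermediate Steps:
D(N, J) = -48
t(d, m) = (116 + m)/(-589 + m)
E = 1657
U = 1617984 (U = 1272² = 1617984)
t(-1339, 1307)/1704899 + U/E = ((116 + 1307)/(-589 + 1307))/1704899 + 1617984/1657 = (1423/718)*(1/1704899) + 1617984*(1/1657) = ((1/718)*1423)*(1/1704899) + 1617984/1657 = (1423/718)*(1/1704899) + 1617984/1657 = 1423/1224117482 + 1617984/1657 = 1980602502354199/2028362667674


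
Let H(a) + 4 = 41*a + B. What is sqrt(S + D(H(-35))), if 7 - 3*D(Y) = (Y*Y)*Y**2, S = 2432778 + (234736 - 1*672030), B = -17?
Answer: I*sqrt(1498040885879) ≈ 1.2239e+6*I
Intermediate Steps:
H(a) = -21 + 41*a (H(a) = -4 + (41*a - 17) = -4 + (-17 + 41*a) = -21 + 41*a)
S = 1995484 (S = 2432778 + (234736 - 672030) = 2432778 - 437294 = 1995484)
D(Y) = 7/3 - Y**4/3 (D(Y) = 7/3 - Y*Y*Y**2/3 = 7/3 - Y**2*Y**2/3 = 7/3 - Y**4/3)
sqrt(S + D(H(-35))) = sqrt(1995484 + (7/3 - (-21 + 41*(-35))**4/3)) = sqrt(1995484 + (7/3 - (-21 - 1435)**4/3)) = sqrt(1995484 + (7/3 - 1/3*(-1456)**4)) = sqrt(1995484 + (7/3 - 1/3*4494128644096)) = sqrt(1995484 + (7/3 - 4494128644096/3)) = sqrt(1995484 - 1498042881363) = sqrt(-1498040885879) = I*sqrt(1498040885879)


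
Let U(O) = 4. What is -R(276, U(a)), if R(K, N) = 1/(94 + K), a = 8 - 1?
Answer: -1/370 ≈ -0.0027027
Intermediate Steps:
a = 7
-R(276, U(a)) = -1/(94 + 276) = -1/370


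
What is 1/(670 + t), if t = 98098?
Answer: 1/98768 ≈ 1.0125e-5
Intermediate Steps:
1/(670 + t) = 1/(670 + 98098) = 1/98768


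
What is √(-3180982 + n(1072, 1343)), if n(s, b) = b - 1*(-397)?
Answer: I*√3179242 ≈ 1783.0*I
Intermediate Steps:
n(s, b) = 397 + b (n(s, b) = b + 397 = 397 + b)
√(-3180982 + n(1072, 1343)) = √(-3180982 + (397 + 1343)) = √(-3180982 + 1740) = √(-3179242) = I*√3179242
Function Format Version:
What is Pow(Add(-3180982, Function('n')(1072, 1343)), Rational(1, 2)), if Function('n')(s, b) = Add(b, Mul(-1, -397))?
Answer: Mul(I, Pow(3179242, Rational(1, 2))) ≈ Mul(1783.0, I)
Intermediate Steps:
Function('n')(s, b) = Add(397, b) (Function('n')(s, b) = Add(b, 397) = Add(397, b))
Pow(Add(-3180982, Function('n')(1072, 1343)), Rational(1, 2)) = Pow(Add(-3180982, Add(397, 1343)), Rational(1, 2)) = Pow(Add(-3180982, 1740), Rational(1, 2)) = Pow(-3179242, Rational(1, 2)) = Mul(I, Pow(3179242, Rational(1, 2)))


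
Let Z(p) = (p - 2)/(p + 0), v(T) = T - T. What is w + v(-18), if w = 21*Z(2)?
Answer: 0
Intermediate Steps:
v(T) = 0
Z(p) = (-2 + p)/p
w = 0 (w = 21*((-2 + 2)/2) = 21*((1/2)*0) = 21*0 = 0)
w + v(-18) = 0 + 0 = 0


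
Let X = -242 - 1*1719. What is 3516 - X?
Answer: 5477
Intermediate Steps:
X = -1961 (X = -242 - 1719 = -1961)
3516 - X = 3516 - 1*(-1961) = 3516 + 1961 = 5477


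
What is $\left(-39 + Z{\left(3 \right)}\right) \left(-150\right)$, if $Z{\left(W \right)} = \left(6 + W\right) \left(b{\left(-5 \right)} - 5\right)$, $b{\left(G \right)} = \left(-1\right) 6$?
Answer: $20700$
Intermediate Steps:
$b{\left(G \right)} = -6$
$Z{\left(W \right)} = -66 - 11 W$ ($Z{\left(W \right)} = \left(6 + W\right) \left(-6 - 5\right) = \left(6 + W\right) \left(-11\right) = -66 - 11 W$)
$\left(-39 + Z{\left(3 \right)}\right) \left(-150\right) = \left(-39 - 99\right) \left(-150\right) = \left(-138\right) \left(-150\right) = 20700$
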